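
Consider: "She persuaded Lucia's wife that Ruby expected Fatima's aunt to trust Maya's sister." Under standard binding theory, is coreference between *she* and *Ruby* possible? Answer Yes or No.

*Ruby* is an R-expression; Principle C requires it to be free (not bound by any c-commanding expression).
— she: subject of the matrix clause; the pronoun c-commands the R-expression — coreference blocked (Principle C).

No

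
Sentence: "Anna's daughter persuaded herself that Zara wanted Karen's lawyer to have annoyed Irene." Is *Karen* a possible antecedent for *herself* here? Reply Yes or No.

*herself* is a reflexive; Principle A requires it to be bound within its binding domain — the matrix clause.
— Karen: possessor inside the subject DP of the clause headed by 'annoyed'; does not c-command the reflexive — cannot bind it (Principle A).

No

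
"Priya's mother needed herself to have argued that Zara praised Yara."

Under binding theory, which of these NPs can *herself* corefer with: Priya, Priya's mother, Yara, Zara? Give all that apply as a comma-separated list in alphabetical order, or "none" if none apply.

*herself* is a reflexive; Principle A requires it to be bound within its binding domain — the matrix clause.
— Priya: possessor inside the subject DP of the matrix clause; does not c-command the reflexive — cannot bind it (Principle A).
— Priya's mother: subject of the matrix clause; c-commands the reflexive within its binding domain — allowed (Principle A).
— Yara: object of the clause headed by 'praised'; does not c-command the reflexive — cannot bind it (Principle A).
— Zara: subject of the clause headed by 'praised'; does not c-command the reflexive — cannot bind it (Principle A).

Priya's mother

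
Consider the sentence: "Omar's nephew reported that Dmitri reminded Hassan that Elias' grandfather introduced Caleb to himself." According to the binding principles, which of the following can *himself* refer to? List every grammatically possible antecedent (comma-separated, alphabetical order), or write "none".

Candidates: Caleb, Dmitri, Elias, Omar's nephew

*himself* is a reflexive; Principle A requires it to be bound within its binding domain — the clause headed by 'introduced'.
— Caleb: object of the clause headed by 'introduced'; c-commands the reflexive within its binding domain — allowed (Principle A).
— Dmitri: subject of the clause headed by 'reminded'; c-commands the reflexive but lies outside its binding domain — cannot bind it (Principle A).
— Elias: possessor inside the subject DP of the clause headed by 'introduced'; does not c-command the reflexive — cannot bind it (Principle A).
— Omar's nephew: subject of the matrix clause; c-commands the reflexive but lies outside its binding domain — cannot bind it (Principle A).

Caleb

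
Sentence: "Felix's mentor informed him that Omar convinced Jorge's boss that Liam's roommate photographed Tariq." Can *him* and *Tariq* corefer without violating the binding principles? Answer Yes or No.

No

*Tariq* is an R-expression; Principle C requires it to be free (not bound by any c-commanding expression).
— him: object of the matrix clause; the pronoun c-commands the R-expression — coreference blocked (Principle C).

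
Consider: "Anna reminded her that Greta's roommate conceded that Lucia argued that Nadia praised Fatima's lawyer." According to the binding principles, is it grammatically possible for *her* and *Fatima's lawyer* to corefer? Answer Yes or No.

No

*her* is a pronoun; Principle B requires it to be free in its binding domain — the matrix clause.
— Fatima's lawyer: object of the clause headed by 'praised'; is c-commanded by the pronoun; coreference would bind this R-expression — blocked (Principle C).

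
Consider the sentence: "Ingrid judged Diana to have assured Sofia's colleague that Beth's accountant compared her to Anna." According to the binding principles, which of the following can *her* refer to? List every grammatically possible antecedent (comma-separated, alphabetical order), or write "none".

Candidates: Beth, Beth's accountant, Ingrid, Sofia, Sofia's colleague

Beth, Ingrid, Sofia, Sofia's colleague

*her* is a pronoun; Principle B requires it to be free in its binding domain — the clause headed by 'compared'.
— Beth: possessor inside the subject DP of the clause headed by 'compared'; does not c-command the pronoun — Principle B does not apply; allowed.
— Beth's accountant: subject of the clause headed by 'compared'; c-commands the pronoun within its binding domain — blocked (Principle B).
— Ingrid: subject of the matrix clause; c-commands the pronoun but lies outside its binding domain — allowed.
— Sofia: possessor inside the object DP of the clause headed by 'assured'; does not c-command the pronoun — Principle B does not apply; allowed.
— Sofia's colleague: object of the clause headed by 'assured'; c-commands the pronoun but lies outside its binding domain — allowed.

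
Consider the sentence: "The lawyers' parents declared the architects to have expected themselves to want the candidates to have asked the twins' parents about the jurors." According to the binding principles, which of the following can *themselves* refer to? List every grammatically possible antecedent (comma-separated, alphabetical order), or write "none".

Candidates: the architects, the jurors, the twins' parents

*themselves* is a reflexive; Principle A requires it to be bound within its binding domain — the clause headed by 'expected'.
— the architects: subject of the clause headed by 'expected'; c-commands the reflexive within its binding domain — allowed (Principle A).
— the jurors: second object of the clause headed by 'asked'; does not c-command the reflexive — cannot bind it (Principle A).
— the twins' parents: object of the clause headed by 'asked'; does not c-command the reflexive — cannot bind it (Principle A).

the architects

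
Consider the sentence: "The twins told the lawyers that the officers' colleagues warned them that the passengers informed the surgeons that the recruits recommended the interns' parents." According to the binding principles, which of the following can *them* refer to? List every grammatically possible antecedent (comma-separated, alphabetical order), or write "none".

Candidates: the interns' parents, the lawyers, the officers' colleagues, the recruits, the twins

*them* is a pronoun; Principle B requires it to be free in its binding domain — the clause headed by 'warned'.
— the interns' parents: object of the clause headed by 'recommended'; is c-commanded by the pronoun; coreference would bind this R-expression — blocked (Principle C).
— the lawyers: object of the matrix clause; c-commands the pronoun but lies outside its binding domain — allowed.
— the officers' colleagues: subject of the clause headed by 'warned'; c-commands the pronoun within its binding domain — blocked (Principle B).
— the recruits: subject of the clause headed by 'recommended'; is c-commanded by the pronoun; coreference would bind this R-expression — blocked (Principle C).
— the twins: subject of the matrix clause; c-commands the pronoun but lies outside its binding domain — allowed.

the lawyers, the twins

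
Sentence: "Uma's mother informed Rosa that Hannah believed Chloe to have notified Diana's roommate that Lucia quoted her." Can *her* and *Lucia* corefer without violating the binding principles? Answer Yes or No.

*Lucia* is an R-expression; Principle C requires it to be free (not bound by any c-commanding expression).
— her: object of the clause headed by 'quoted'; the R-expression locally c-commands the pronoun — coreference blocked (Principle B on the pronoun).

No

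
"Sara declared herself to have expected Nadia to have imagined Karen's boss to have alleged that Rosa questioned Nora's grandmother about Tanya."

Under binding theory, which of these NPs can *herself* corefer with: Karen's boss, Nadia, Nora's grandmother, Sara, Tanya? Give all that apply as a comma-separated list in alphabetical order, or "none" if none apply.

Sara

*herself* is a reflexive; Principle A requires it to be bound within its binding domain — the matrix clause.
— Karen's boss: subject of the clause headed by 'alleged'; does not c-command the reflexive — cannot bind it (Principle A).
— Nadia: subject of the clause headed by 'imagined'; does not c-command the reflexive — cannot bind it (Principle A).
— Nora's grandmother: object of the clause headed by 'questioned'; does not c-command the reflexive — cannot bind it (Principle A).
— Sara: subject of the matrix clause; c-commands the reflexive within its binding domain — allowed (Principle A).
— Tanya: second object of the clause headed by 'questioned'; does not c-command the reflexive — cannot bind it (Principle A).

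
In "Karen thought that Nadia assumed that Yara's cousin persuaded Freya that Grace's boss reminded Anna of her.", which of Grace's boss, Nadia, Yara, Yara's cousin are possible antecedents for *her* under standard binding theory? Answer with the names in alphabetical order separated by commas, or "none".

Nadia, Yara, Yara's cousin

*her* is a pronoun; Principle B requires it to be free in its binding domain — the clause headed by 'reminded'.
— Grace's boss: subject of the clause headed by 'reminded'; c-commands the pronoun within its binding domain — blocked (Principle B).
— Nadia: subject of the clause headed by 'assumed'; c-commands the pronoun but lies outside its binding domain — allowed.
— Yara: possessor inside the subject DP of the clause headed by 'persuaded'; does not c-command the pronoun — Principle B does not apply; allowed.
— Yara's cousin: subject of the clause headed by 'persuaded'; c-commands the pronoun but lies outside its binding domain — allowed.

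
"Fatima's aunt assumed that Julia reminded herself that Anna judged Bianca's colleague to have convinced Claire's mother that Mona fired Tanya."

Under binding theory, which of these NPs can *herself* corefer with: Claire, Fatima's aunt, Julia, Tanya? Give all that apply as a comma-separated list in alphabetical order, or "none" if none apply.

*herself* is a reflexive; Principle A requires it to be bound within its binding domain — the clause headed by 'reminded'.
— Claire: possessor inside the object DP of the clause headed by 'convinced'; does not c-command the reflexive — cannot bind it (Principle A).
— Fatima's aunt: subject of the matrix clause; c-commands the reflexive but lies outside its binding domain — cannot bind it (Principle A).
— Julia: subject of the clause headed by 'reminded'; c-commands the reflexive within its binding domain — allowed (Principle A).
— Tanya: object of the clause headed by 'fired'; does not c-command the reflexive — cannot bind it (Principle A).

Julia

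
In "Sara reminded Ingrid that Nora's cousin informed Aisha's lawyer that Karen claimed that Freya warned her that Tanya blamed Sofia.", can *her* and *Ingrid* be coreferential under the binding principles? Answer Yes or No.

Yes

*Ingrid* is an R-expression; Principle C requires it to be free (not bound by any c-commanding expression).
— her: object of the clause headed by 'warned'; the pronoun does not c-command the R-expression — coreference allowed.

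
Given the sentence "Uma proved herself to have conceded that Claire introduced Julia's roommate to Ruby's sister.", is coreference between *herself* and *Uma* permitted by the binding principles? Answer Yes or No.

*herself* is a reflexive; Principle A requires it to be bound within its binding domain — the matrix clause.
— Uma: subject of the matrix clause; c-commands the reflexive within its binding domain — allowed (Principle A).

Yes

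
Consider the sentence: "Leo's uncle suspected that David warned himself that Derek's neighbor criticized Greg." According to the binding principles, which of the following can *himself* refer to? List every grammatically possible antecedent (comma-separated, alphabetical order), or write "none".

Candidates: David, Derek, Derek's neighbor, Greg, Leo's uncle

*himself* is a reflexive; Principle A requires it to be bound within its binding domain — the clause headed by 'warned'.
— David: subject of the clause headed by 'warned'; c-commands the reflexive within its binding domain — allowed (Principle A).
— Derek: possessor inside the subject DP of the clause headed by 'criticized'; does not c-command the reflexive — cannot bind it (Principle A).
— Derek's neighbor: subject of the clause headed by 'criticized'; does not c-command the reflexive — cannot bind it (Principle A).
— Greg: object of the clause headed by 'criticized'; does not c-command the reflexive — cannot bind it (Principle A).
— Leo's uncle: subject of the matrix clause; c-commands the reflexive but lies outside its binding domain — cannot bind it (Principle A).

David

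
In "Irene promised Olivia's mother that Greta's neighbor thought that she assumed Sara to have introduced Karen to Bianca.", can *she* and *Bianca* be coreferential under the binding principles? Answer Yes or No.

*Bianca* is an R-expression; Principle C requires it to be free (not bound by any c-commanding expression).
— she: subject of the clause headed by 'assumed'; the pronoun c-commands the R-expression — coreference blocked (Principle C).

No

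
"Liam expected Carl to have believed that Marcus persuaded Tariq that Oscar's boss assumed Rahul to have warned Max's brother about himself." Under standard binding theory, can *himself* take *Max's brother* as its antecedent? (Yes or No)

Yes

*himself* is a reflexive; Principle A requires it to be bound within its binding domain — the clause headed by 'warned'.
— Max's brother: object of the clause headed by 'warned'; c-commands the reflexive within its binding domain — allowed (Principle A).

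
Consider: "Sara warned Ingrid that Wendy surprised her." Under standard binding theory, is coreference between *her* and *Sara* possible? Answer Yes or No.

*Sara* is an R-expression; Principle C requires it to be free (not bound by any c-commanding expression).
— her: object of the clause headed by 'surprised'; the pronoun does not c-command the R-expression — coreference allowed.

Yes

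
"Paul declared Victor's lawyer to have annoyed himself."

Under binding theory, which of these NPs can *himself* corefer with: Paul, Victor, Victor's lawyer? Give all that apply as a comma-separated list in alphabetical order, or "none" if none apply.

*himself* is a reflexive; Principle A requires it to be bound within its binding domain — the clause headed by 'annoyed'.
— Paul: subject of the matrix clause; c-commands the reflexive but lies outside its binding domain — cannot bind it (Principle A).
— Victor: possessor inside the subject DP of the clause headed by 'annoyed'; does not c-command the reflexive — cannot bind it (Principle A).
— Victor's lawyer: subject of the clause headed by 'annoyed'; c-commands the reflexive within its binding domain — allowed (Principle A).

Victor's lawyer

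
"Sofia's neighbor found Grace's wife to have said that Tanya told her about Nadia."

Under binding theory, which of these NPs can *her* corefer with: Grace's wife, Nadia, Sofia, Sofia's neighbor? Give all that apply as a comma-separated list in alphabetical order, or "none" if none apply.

*her* is a pronoun; Principle B requires it to be free in its binding domain — the clause headed by 'told'.
— Grace's wife: subject of the clause headed by 'said'; c-commands the pronoun but lies outside its binding domain — allowed.
— Nadia: second object of the clause headed by 'told'; is c-commanded by the pronoun; coreference would bind this R-expression — blocked (Principle C).
— Sofia: possessor inside the subject DP of the matrix clause; does not c-command the pronoun — Principle B does not apply; allowed.
— Sofia's neighbor: subject of the matrix clause; c-commands the pronoun but lies outside its binding domain — allowed.

Grace's wife, Sofia, Sofia's neighbor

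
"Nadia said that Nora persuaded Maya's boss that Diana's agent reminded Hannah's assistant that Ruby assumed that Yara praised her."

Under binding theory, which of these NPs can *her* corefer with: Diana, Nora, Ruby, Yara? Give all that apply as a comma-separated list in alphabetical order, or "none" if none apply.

Diana, Nora, Ruby

*her* is a pronoun; Principle B requires it to be free in its binding domain — the clause headed by 'praised'.
— Diana: possessor inside the subject DP of the clause headed by 'reminded'; does not c-command the pronoun — Principle B does not apply; allowed.
— Nora: subject of the clause headed by 'persuaded'; c-commands the pronoun but lies outside its binding domain — allowed.
— Ruby: subject of the clause headed by 'assumed'; c-commands the pronoun but lies outside its binding domain — allowed.
— Yara: subject of the clause headed by 'praised'; c-commands the pronoun within its binding domain — blocked (Principle B).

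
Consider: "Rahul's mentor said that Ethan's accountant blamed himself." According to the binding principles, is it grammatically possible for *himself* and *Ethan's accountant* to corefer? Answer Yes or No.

Yes

*himself* is a reflexive; Principle A requires it to be bound within its binding domain — the clause headed by 'blamed'.
— Ethan's accountant: subject of the clause headed by 'blamed'; c-commands the reflexive within its binding domain — allowed (Principle A).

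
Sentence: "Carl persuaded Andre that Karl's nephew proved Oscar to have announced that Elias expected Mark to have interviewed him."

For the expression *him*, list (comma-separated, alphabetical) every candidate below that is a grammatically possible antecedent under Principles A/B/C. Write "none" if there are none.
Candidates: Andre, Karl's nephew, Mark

*him* is a pronoun; Principle B requires it to be free in its binding domain — the clause headed by 'interviewed'.
— Andre: object of the matrix clause; c-commands the pronoun but lies outside its binding domain — allowed.
— Karl's nephew: subject of the clause headed by 'proved'; c-commands the pronoun but lies outside its binding domain — allowed.
— Mark: subject of the clause headed by 'interviewed'; c-commands the pronoun within its binding domain — blocked (Principle B).

Andre, Karl's nephew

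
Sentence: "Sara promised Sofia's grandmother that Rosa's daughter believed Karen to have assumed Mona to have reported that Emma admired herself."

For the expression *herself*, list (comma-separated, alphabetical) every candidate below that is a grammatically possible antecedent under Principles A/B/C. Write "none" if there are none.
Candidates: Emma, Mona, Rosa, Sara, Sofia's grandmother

Emma

*herself* is a reflexive; Principle A requires it to be bound within its binding domain — the clause headed by 'admired'.
— Emma: subject of the clause headed by 'admired'; c-commands the reflexive within its binding domain — allowed (Principle A).
— Mona: subject of the clause headed by 'reported'; c-commands the reflexive but lies outside its binding domain — cannot bind it (Principle A).
— Rosa: possessor inside the subject DP of the clause headed by 'believed'; does not c-command the reflexive — cannot bind it (Principle A).
— Sara: subject of the matrix clause; c-commands the reflexive but lies outside its binding domain — cannot bind it (Principle A).
— Sofia's grandmother: object of the matrix clause; c-commands the reflexive but lies outside its binding domain — cannot bind it (Principle A).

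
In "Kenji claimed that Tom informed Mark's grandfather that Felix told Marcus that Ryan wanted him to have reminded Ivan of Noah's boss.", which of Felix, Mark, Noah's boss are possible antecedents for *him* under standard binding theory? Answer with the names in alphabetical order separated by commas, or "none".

Felix, Mark

*him* is a pronoun; Principle B requires it to be free in its binding domain — the clause headed by 'wanted'.
— Felix: subject of the clause headed by 'told'; c-commands the pronoun but lies outside its binding domain — allowed.
— Mark: possessor inside the object DP of the clause headed by 'informed'; does not c-command the pronoun — Principle B does not apply; allowed.
— Noah's boss: second object of the clause headed by 'reminded'; is c-commanded by the pronoun; coreference would bind this R-expression — blocked (Principle C).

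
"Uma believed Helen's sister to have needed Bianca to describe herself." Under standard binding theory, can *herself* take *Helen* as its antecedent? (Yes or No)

No

*herself* is a reflexive; Principle A requires it to be bound within its binding domain — the clause headed by 'describe'.
— Helen: possessor inside the subject DP of the clause headed by 'needed'; does not c-command the reflexive — cannot bind it (Principle A).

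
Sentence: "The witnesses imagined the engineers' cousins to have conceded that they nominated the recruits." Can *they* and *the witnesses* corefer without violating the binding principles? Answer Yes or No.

Yes

*the witnesses* is an R-expression; Principle C requires it to be free (not bound by any c-commanding expression).
— they: subject of the clause headed by 'nominated'; the pronoun does not c-command the R-expression — coreference allowed.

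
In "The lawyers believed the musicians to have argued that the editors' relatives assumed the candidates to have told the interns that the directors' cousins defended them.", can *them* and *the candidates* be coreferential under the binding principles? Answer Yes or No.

*the candidates* is an R-expression; Principle C requires it to be free (not bound by any c-commanding expression).
— them: object of the clause headed by 'defended'; the pronoun does not c-command the R-expression — coreference allowed.

Yes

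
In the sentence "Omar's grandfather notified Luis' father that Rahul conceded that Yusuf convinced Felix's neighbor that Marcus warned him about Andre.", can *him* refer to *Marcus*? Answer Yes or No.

*him* is a pronoun; Principle B requires it to be free in its binding domain — the clause headed by 'warned'.
— Marcus: subject of the clause headed by 'warned'; c-commands the pronoun within its binding domain — blocked (Principle B).

No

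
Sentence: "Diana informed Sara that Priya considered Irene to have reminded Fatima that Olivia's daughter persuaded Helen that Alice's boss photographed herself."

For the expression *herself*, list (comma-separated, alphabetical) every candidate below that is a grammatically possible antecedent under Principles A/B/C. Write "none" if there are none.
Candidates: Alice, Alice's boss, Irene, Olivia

Alice's boss

*herself* is a reflexive; Principle A requires it to be bound within its binding domain — the clause headed by 'photographed'.
— Alice: possessor inside the subject DP of the clause headed by 'photographed'; does not c-command the reflexive — cannot bind it (Principle A).
— Alice's boss: subject of the clause headed by 'photographed'; c-commands the reflexive within its binding domain — allowed (Principle A).
— Irene: subject of the clause headed by 'reminded'; c-commands the reflexive but lies outside its binding domain — cannot bind it (Principle A).
— Olivia: possessor inside the subject DP of the clause headed by 'persuaded'; does not c-command the reflexive — cannot bind it (Principle A).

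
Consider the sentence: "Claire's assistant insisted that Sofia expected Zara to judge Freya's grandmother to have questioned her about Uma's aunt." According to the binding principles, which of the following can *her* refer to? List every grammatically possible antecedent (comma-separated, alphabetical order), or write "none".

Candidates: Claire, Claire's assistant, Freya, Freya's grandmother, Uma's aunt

*her* is a pronoun; Principle B requires it to be free in its binding domain — the clause headed by 'questioned'.
— Claire: possessor inside the subject DP of the matrix clause; does not c-command the pronoun — Principle B does not apply; allowed.
— Claire's assistant: subject of the matrix clause; c-commands the pronoun but lies outside its binding domain — allowed.
— Freya: possessor inside the subject DP of the clause headed by 'questioned'; does not c-command the pronoun — Principle B does not apply; allowed.
— Freya's grandmother: subject of the clause headed by 'questioned'; c-commands the pronoun within its binding domain — blocked (Principle B).
— Uma's aunt: second object of the clause headed by 'questioned'; is c-commanded by the pronoun; coreference would bind this R-expression — blocked (Principle C).

Claire, Claire's assistant, Freya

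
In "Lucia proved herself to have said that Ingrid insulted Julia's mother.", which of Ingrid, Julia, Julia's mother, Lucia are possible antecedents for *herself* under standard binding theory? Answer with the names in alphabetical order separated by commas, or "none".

Lucia

*herself* is a reflexive; Principle A requires it to be bound within its binding domain — the matrix clause.
— Ingrid: subject of the clause headed by 'insulted'; does not c-command the reflexive — cannot bind it (Principle A).
— Julia: possessor inside the object DP of the clause headed by 'insulted'; does not c-command the reflexive — cannot bind it (Principle A).
— Julia's mother: object of the clause headed by 'insulted'; does not c-command the reflexive — cannot bind it (Principle A).
— Lucia: subject of the matrix clause; c-commands the reflexive within its binding domain — allowed (Principle A).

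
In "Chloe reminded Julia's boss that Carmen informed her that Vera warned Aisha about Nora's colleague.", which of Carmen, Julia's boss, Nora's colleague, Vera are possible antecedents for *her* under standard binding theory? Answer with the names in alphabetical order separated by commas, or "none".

Julia's boss

*her* is a pronoun; Principle B requires it to be free in its binding domain — the clause headed by 'informed'.
— Carmen: subject of the clause headed by 'informed'; c-commands the pronoun within its binding domain — blocked (Principle B).
— Julia's boss: object of the matrix clause; c-commands the pronoun but lies outside its binding domain — allowed.
— Nora's colleague: second object of the clause headed by 'warned'; is c-commanded by the pronoun; coreference would bind this R-expression — blocked (Principle C).
— Vera: subject of the clause headed by 'warned'; is c-commanded by the pronoun; coreference would bind this R-expression — blocked (Principle C).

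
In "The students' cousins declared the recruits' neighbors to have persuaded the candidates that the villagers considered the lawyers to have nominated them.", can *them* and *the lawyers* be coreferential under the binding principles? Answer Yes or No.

*the lawyers* is an R-expression; Principle C requires it to be free (not bound by any c-commanding expression).
— them: object of the clause headed by 'nominated'; the R-expression locally c-commands the pronoun — coreference blocked (Principle B on the pronoun).

No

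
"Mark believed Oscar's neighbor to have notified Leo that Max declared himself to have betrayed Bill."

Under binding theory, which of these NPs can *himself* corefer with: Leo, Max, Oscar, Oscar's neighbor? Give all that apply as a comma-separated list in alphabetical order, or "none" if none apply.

*himself* is a reflexive; Principle A requires it to be bound within its binding domain — the clause headed by 'declared'.
— Leo: object of the clause headed by 'notified'; c-commands the reflexive but lies outside its binding domain — cannot bind it (Principle A).
— Max: subject of the clause headed by 'declared'; c-commands the reflexive within its binding domain — allowed (Principle A).
— Oscar: possessor inside the subject DP of the clause headed by 'notified'; does not c-command the reflexive — cannot bind it (Principle A).
— Oscar's neighbor: subject of the clause headed by 'notified'; c-commands the reflexive but lies outside its binding domain — cannot bind it (Principle A).

Max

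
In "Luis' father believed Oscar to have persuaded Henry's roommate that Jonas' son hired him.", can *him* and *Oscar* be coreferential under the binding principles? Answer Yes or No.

*Oscar* is an R-expression; Principle C requires it to be free (not bound by any c-commanding expression).
— him: object of the clause headed by 'hired'; the pronoun does not c-command the R-expression — coreference allowed.

Yes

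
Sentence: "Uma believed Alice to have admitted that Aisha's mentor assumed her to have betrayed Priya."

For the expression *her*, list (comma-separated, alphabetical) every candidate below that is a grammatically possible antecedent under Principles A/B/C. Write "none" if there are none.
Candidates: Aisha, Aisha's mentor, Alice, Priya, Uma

Aisha, Alice, Uma

*her* is a pronoun; Principle B requires it to be free in its binding domain — the clause headed by 'assumed'.
— Aisha: possessor inside the subject DP of the clause headed by 'assumed'; does not c-command the pronoun — Principle B does not apply; allowed.
— Aisha's mentor: subject of the clause headed by 'assumed'; c-commands the pronoun within its binding domain — blocked (Principle B).
— Alice: subject of the clause headed by 'admitted'; c-commands the pronoun but lies outside its binding domain — allowed.
— Priya: object of the clause headed by 'betrayed'; is c-commanded by the pronoun; coreference would bind this R-expression — blocked (Principle C).
— Uma: subject of the matrix clause; c-commands the pronoun but lies outside its binding domain — allowed.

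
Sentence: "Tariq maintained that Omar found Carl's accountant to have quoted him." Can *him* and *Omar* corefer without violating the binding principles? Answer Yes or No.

*Omar* is an R-expression; Principle C requires it to be free (not bound by any c-commanding expression).
— him: object of the clause headed by 'quoted'; the pronoun does not c-command the R-expression — coreference allowed.

Yes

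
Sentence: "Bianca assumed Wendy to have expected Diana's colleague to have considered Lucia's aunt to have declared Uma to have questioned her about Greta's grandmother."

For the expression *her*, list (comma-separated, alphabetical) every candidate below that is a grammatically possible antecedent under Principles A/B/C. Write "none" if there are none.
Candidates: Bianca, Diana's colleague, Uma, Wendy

Bianca, Diana's colleague, Wendy

*her* is a pronoun; Principle B requires it to be free in its binding domain — the clause headed by 'questioned'.
— Bianca: subject of the matrix clause; c-commands the pronoun but lies outside its binding domain — allowed.
— Diana's colleague: subject of the clause headed by 'considered'; c-commands the pronoun but lies outside its binding domain — allowed.
— Uma: subject of the clause headed by 'questioned'; c-commands the pronoun within its binding domain — blocked (Principle B).
— Wendy: subject of the clause headed by 'expected'; c-commands the pronoun but lies outside its binding domain — allowed.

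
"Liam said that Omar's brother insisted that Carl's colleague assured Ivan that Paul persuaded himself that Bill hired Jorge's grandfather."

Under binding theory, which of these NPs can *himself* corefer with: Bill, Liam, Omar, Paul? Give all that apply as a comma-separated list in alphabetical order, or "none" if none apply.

*himself* is a reflexive; Principle A requires it to be bound within its binding domain — the clause headed by 'persuaded'.
— Bill: subject of the clause headed by 'hired'; does not c-command the reflexive — cannot bind it (Principle A).
— Liam: subject of the matrix clause; c-commands the reflexive but lies outside its binding domain — cannot bind it (Principle A).
— Omar: possessor inside the subject DP of the clause headed by 'insisted'; does not c-command the reflexive — cannot bind it (Principle A).
— Paul: subject of the clause headed by 'persuaded'; c-commands the reflexive within its binding domain — allowed (Principle A).

Paul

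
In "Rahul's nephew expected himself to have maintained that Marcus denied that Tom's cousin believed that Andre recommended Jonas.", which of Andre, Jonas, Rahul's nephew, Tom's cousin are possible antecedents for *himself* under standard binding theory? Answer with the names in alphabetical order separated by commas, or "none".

Rahul's nephew

*himself* is a reflexive; Principle A requires it to be bound within its binding domain — the matrix clause.
— Andre: subject of the clause headed by 'recommended'; does not c-command the reflexive — cannot bind it (Principle A).
— Jonas: object of the clause headed by 'recommended'; does not c-command the reflexive — cannot bind it (Principle A).
— Rahul's nephew: subject of the matrix clause; c-commands the reflexive within its binding domain — allowed (Principle A).
— Tom's cousin: subject of the clause headed by 'believed'; does not c-command the reflexive — cannot bind it (Principle A).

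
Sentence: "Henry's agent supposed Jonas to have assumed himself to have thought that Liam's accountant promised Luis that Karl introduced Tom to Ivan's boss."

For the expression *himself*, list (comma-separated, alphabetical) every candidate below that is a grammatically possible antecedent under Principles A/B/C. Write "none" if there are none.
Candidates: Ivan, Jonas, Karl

*himself* is a reflexive; Principle A requires it to be bound within its binding domain — the clause headed by 'assumed'.
— Ivan: possessor inside the second object DP of the clause headed by 'introduced'; does not c-command the reflexive — cannot bind it (Principle A).
— Jonas: subject of the clause headed by 'assumed'; c-commands the reflexive within its binding domain — allowed (Principle A).
— Karl: subject of the clause headed by 'introduced'; does not c-command the reflexive — cannot bind it (Principle A).

Jonas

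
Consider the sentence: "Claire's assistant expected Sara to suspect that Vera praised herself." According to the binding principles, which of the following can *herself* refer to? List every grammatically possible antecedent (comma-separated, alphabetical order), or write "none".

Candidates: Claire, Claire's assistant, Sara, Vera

Vera

*herself* is a reflexive; Principle A requires it to be bound within its binding domain — the clause headed by 'praised'.
— Claire: possessor inside the subject DP of the matrix clause; does not c-command the reflexive — cannot bind it (Principle A).
— Claire's assistant: subject of the matrix clause; c-commands the reflexive but lies outside its binding domain — cannot bind it (Principle A).
— Sara: subject of the clause headed by 'suspect'; c-commands the reflexive but lies outside its binding domain — cannot bind it (Principle A).
— Vera: subject of the clause headed by 'praised'; c-commands the reflexive within its binding domain — allowed (Principle A).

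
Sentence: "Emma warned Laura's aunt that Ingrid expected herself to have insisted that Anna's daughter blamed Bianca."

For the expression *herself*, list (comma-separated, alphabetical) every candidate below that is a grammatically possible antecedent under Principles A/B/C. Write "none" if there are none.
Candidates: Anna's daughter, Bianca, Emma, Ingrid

*herself* is a reflexive; Principle A requires it to be bound within its binding domain — the clause headed by 'expected'.
— Anna's daughter: subject of the clause headed by 'blamed'; does not c-command the reflexive — cannot bind it (Principle A).
— Bianca: object of the clause headed by 'blamed'; does not c-command the reflexive — cannot bind it (Principle A).
— Emma: subject of the matrix clause; c-commands the reflexive but lies outside its binding domain — cannot bind it (Principle A).
— Ingrid: subject of the clause headed by 'expected'; c-commands the reflexive within its binding domain — allowed (Principle A).

Ingrid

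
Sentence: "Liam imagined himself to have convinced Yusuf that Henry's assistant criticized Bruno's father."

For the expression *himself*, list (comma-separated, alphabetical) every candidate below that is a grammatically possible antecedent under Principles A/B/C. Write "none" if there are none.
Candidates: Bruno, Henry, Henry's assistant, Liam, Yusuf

*himself* is a reflexive; Principle A requires it to be bound within its binding domain — the matrix clause.
— Bruno: possessor inside the object DP of the clause headed by 'criticized'; does not c-command the reflexive — cannot bind it (Principle A).
— Henry: possessor inside the subject DP of the clause headed by 'criticized'; does not c-command the reflexive — cannot bind it (Principle A).
— Henry's assistant: subject of the clause headed by 'criticized'; does not c-command the reflexive — cannot bind it (Principle A).
— Liam: subject of the matrix clause; c-commands the reflexive within its binding domain — allowed (Principle A).
— Yusuf: object of the clause headed by 'convinced'; does not c-command the reflexive — cannot bind it (Principle A).

Liam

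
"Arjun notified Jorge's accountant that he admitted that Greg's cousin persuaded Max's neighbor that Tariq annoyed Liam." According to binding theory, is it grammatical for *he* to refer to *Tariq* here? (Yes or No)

No

*Tariq* is an R-expression; Principle C requires it to be free (not bound by any c-commanding expression).
— he: subject of the clause headed by 'admitted'; the pronoun c-commands the R-expression — coreference blocked (Principle C).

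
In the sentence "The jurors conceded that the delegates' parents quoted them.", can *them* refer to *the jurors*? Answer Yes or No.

*them* is a pronoun; Principle B requires it to be free in its binding domain — the clause headed by 'quoted'.
— the jurors: subject of the matrix clause; c-commands the pronoun but lies outside its binding domain — allowed.

Yes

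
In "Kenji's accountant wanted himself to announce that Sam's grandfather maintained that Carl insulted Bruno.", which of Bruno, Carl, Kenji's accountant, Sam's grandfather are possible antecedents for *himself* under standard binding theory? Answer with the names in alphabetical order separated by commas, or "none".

*himself* is a reflexive; Principle A requires it to be bound within its binding domain — the matrix clause.
— Bruno: object of the clause headed by 'insulted'; does not c-command the reflexive — cannot bind it (Principle A).
— Carl: subject of the clause headed by 'insulted'; does not c-command the reflexive — cannot bind it (Principle A).
— Kenji's accountant: subject of the matrix clause; c-commands the reflexive within its binding domain — allowed (Principle A).
— Sam's grandfather: subject of the clause headed by 'maintained'; does not c-command the reflexive — cannot bind it (Principle A).

Kenji's accountant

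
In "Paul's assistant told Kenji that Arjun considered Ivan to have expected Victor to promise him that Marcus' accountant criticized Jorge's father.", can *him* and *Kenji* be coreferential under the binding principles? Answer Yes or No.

*Kenji* is an R-expression; Principle C requires it to be free (not bound by any c-commanding expression).
— him: object of the clause headed by 'promise'; the pronoun does not c-command the R-expression — coreference allowed.

Yes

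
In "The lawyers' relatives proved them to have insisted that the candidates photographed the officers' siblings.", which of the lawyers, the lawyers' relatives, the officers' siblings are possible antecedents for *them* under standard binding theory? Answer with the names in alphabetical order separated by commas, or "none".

the lawyers

*them* is a pronoun; Principle B requires it to be free in its binding domain — the matrix clause.
— the lawyers: possessor inside the subject DP of the matrix clause; does not c-command the pronoun — Principle B does not apply; allowed.
— the lawyers' relatives: subject of the matrix clause; c-commands the pronoun within its binding domain — blocked (Principle B).
— the officers' siblings: object of the clause headed by 'photographed'; is c-commanded by the pronoun; coreference would bind this R-expression — blocked (Principle C).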